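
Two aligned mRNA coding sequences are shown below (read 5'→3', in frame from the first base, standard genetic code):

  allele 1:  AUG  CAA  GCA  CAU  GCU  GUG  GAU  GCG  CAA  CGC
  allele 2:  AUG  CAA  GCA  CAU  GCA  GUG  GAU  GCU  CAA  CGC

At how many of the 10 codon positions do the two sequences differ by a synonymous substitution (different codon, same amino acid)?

2

Codon 1: AUG Met / AUG Met — identical.
Codon 2: CAA Gln / CAA Gln — identical.
Codon 3: GCA Ala / GCA Ala — identical.
Codon 4: CAU His / CAU His — identical.
Codon 5: GCU Ala / GCA Ala — synonymous.
Codon 6: GUG Val / GUG Val — identical.
Codon 7: GAU Asp / GAU Asp — identical.
Codon 8: GCG Ala / GCU Ala — synonymous.
Codon 9: CAA Gln / CAA Gln — identical.
Codon 10: CGC Arg / CGC Arg — identical.
Synonymous differences: 2.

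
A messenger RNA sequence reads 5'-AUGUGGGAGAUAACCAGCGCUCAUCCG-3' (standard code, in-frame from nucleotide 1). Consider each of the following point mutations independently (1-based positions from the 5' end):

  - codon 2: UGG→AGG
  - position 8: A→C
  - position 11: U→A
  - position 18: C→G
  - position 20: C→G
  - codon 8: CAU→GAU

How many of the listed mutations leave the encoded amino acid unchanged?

Codon 2: UGG (Trp) → AGG (Arg) — missense.
Codon 3: GAG (Glu) → GCG (Ala) — missense.
Codon 4: AUA (Ile) → AAA (Lys) — missense.
Codon 6: AGC (Ser) → AGG (Arg) — missense.
Codon 7: GCU (Ala) → GGU (Gly) — missense.
Codon 8: CAU (His) → GAU (Asp) — missense.
Synonymous: 0 of 6.

0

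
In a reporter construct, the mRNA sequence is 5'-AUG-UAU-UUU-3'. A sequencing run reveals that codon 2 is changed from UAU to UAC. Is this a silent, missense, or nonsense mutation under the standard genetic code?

silent

Position 6 falls in codon 2: UAU → Tyr.
After the substitution the codon is UAC → Tyr.
Both encode Tyr, so the change is synonymous.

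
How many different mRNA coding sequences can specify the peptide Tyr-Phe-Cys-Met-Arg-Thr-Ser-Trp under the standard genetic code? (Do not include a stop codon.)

Tyr: 2 codons.
Phe: 2 codons.
Cys: 2 codons.
Met: 1 codon.
Arg: 6 codons.
Thr: 4 codons.
Ser: 6 codons.
Trp: 1 codon.
2 × 2 × 2 × 1 × 6 × 4 × 6 × 1 = 1152.

1152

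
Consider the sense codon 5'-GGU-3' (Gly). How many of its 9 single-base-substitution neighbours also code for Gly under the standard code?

3

Position 1: none → 0 synonymous.
Position 2: none → 0 synonymous.
Position 3: GGC, GGA, GGG → 3 synonymous.
Total: 0 + 0 + 3 = 3.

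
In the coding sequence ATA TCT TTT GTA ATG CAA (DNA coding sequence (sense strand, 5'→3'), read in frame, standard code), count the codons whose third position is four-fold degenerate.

Codon 1 ATA (Ile): third position 3-fold.
Codon 2 TCT (Ser): third position 4-fold.
Codon 3 TTT (Phe): third position 2-fold.
Codon 4 GTA (Val): third position 4-fold.
Codon 5 ATG (Met): third position 1-fold.
Codon 6 CAA (Gln): third position 2-fold.
Four-fold degenerate third positions: 2.

2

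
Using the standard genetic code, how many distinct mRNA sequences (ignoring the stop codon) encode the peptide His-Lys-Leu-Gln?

48

His: 2 codons.
Lys: 2 codons.
Leu: 6 codons.
Gln: 2 codons.
2 × 2 × 6 × 2 = 48.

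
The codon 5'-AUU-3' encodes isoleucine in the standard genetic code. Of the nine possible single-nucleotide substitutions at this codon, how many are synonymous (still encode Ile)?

2

Position 1: none → 0 synonymous.
Position 2: none → 0 synonymous.
Position 3: AUC, AUA → 2 synonymous.
Total: 0 + 0 + 2 = 2.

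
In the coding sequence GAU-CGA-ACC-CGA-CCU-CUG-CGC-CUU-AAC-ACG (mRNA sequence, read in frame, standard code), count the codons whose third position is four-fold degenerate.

Codon 1 GAU (Asp): third position 2-fold.
Codon 2 CGA (Arg): third position 4-fold.
Codon 3 ACC (Thr): third position 4-fold.
Codon 4 CGA (Arg): third position 4-fold.
Codon 5 CCU (Pro): third position 4-fold.
Codon 6 CUG (Leu): third position 4-fold.
Codon 7 CGC (Arg): third position 4-fold.
Codon 8 CUU (Leu): third position 4-fold.
Codon 9 AAC (Asn): third position 2-fold.
Codon 10 ACG (Thr): third position 4-fold.
Four-fold degenerate third positions: 8.

8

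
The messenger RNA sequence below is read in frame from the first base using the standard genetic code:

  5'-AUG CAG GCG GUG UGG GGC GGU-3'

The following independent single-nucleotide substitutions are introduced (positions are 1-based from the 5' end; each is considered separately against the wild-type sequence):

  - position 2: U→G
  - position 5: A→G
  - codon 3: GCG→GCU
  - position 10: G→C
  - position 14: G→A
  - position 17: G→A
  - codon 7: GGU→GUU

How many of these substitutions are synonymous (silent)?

1

Codon 1: AUG (Met) → AGG (Arg) — missense.
Codon 2: CAG (Gln) → CGG (Arg) — missense.
Codon 3: GCG (Ala) → GCU (Ala) — synonymous.
Codon 4: GUG (Val) → CUG (Leu) — missense.
Codon 5: UGG (Trp) → UAG (Stop) — nonsense.
Codon 6: GGC (Gly) → GAC (Asp) — missense.
Codon 7: GGU (Gly) → GUU (Val) — missense.
Synonymous: 1 of 7.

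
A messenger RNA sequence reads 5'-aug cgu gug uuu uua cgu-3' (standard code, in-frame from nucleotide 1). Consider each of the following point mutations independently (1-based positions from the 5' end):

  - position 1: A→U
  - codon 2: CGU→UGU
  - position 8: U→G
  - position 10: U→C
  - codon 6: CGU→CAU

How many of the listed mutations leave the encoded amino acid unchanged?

Codon 1: AUG (Met) → UUG (Leu) — missense.
Codon 2: CGU (Arg) → UGU (Cys) — missense.
Codon 3: GUG (Val) → GGG (Gly) — missense.
Codon 4: UUU (Phe) → CUU (Leu) — missense.
Codon 6: CGU (Arg) → CAU (His) — missense.
Synonymous: 0 of 5.

0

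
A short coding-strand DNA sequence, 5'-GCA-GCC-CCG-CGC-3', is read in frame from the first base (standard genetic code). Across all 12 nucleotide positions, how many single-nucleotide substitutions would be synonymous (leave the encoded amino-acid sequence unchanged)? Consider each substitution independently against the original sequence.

12

Codon 1 (GCA, Ala): 3 synonymous substitutions.
Codon 2 (GCC, Ala): 3 synonymous substitutions.
Codon 3 (CCG, Pro): 3 synonymous substitutions.
Codon 4 (CGC, Arg): 3 synonymous substitutions.
Total: 3 + 3 + 3 + 3 = 12.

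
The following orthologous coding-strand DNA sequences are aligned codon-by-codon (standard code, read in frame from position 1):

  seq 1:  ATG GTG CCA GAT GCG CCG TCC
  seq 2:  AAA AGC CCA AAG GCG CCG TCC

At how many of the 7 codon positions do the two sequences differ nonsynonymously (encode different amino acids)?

Codon 1: ATG Met / AAA Lys — nonsynonymous.
Codon 2: GTG Val / AGC Ser — nonsynonymous.
Codon 3: CCA Pro / CCA Pro — identical.
Codon 4: GAT Asp / AAG Lys — nonsynonymous.
Codon 5: GCG Ala / GCG Ala — identical.
Codon 6: CCG Pro / CCG Pro — identical.
Codon 7: TCC Ser / TCC Ser — identical.
Nonsynonymous differences: 3.

3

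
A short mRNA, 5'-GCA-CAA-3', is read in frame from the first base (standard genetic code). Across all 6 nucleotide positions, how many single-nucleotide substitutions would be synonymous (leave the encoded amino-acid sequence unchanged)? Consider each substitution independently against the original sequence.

4

Codon 1 (GCA, Ala): 3 synonymous substitutions.
Codon 2 (CAA, Gln): 1 synonymous substitution.
Total: 3 + 1 = 4.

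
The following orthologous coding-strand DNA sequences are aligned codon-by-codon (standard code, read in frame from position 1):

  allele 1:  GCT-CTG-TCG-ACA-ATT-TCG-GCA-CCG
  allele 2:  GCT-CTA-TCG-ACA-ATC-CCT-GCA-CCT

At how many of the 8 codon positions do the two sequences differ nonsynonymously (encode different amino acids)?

1

Codon 1: GCT Ala / GCT Ala — identical.
Codon 2: CTG Leu / CTA Leu — synonymous.
Codon 3: TCG Ser / TCG Ser — identical.
Codon 4: ACA Thr / ACA Thr — identical.
Codon 5: ATT Ile / ATC Ile — synonymous.
Codon 6: TCG Ser / CCT Pro — nonsynonymous.
Codon 7: GCA Ala / GCA Ala — identical.
Codon 8: CCG Pro / CCT Pro — synonymous.
Nonsynonymous differences: 1.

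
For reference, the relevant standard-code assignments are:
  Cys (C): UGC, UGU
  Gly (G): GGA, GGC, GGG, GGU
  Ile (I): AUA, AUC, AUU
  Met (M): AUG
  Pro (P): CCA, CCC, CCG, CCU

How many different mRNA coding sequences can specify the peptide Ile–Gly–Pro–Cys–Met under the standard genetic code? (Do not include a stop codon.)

Ile: 3 codons.
Gly: 4 codons.
Pro: 4 codons.
Cys: 2 codons.
Met: 1 codon.
3 × 4 × 4 × 2 × 1 = 96.

96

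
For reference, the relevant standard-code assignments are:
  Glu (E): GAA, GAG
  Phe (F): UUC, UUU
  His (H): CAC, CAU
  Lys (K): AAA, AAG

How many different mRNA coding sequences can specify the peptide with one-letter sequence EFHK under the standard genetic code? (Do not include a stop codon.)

16

Glu: 2 codons.
Phe: 2 codons.
His: 2 codons.
Lys: 2 codons.
2 × 2 × 2 × 2 = 16.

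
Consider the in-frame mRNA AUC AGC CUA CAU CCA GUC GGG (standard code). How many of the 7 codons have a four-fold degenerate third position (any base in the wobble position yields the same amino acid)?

4

Codon 1 AUC (Ile): third position 3-fold.
Codon 2 AGC (Ser): third position 2-fold.
Codon 3 CUA (Leu): third position 4-fold.
Codon 4 CAU (His): third position 2-fold.
Codon 5 CCA (Pro): third position 4-fold.
Codon 6 GUC (Val): third position 4-fold.
Codon 7 GGG (Gly): third position 4-fold.
Four-fold degenerate third positions: 4.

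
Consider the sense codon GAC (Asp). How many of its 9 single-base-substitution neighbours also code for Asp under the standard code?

Position 1: none → 0 synonymous.
Position 2: none → 0 synonymous.
Position 3: GAT → 1 synonymous.
Total: 0 + 0 + 1 = 1.

1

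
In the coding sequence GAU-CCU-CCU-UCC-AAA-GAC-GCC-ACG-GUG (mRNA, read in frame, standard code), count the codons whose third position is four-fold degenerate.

6

Codon 1 GAU (Asp): third position 2-fold.
Codon 2 CCU (Pro): third position 4-fold.
Codon 3 CCU (Pro): third position 4-fold.
Codon 4 UCC (Ser): third position 4-fold.
Codon 5 AAA (Lys): third position 2-fold.
Codon 6 GAC (Asp): third position 2-fold.
Codon 7 GCC (Ala): third position 4-fold.
Codon 8 ACG (Thr): third position 4-fold.
Codon 9 GUG (Val): third position 4-fold.
Four-fold degenerate third positions: 6.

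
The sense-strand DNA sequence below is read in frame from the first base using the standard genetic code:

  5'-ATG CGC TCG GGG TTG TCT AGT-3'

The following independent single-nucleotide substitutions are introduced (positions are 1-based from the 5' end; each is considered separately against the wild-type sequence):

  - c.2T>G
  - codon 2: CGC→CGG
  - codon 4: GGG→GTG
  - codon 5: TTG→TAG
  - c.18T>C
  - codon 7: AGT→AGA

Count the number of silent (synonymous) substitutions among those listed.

Codon 1: ATG (Met) → AGG (Arg) — missense.
Codon 2: CGC (Arg) → CGG (Arg) — synonymous.
Codon 4: GGG (Gly) → GTG (Val) — missense.
Codon 5: TTG (Leu) → TAG (Stop) — nonsense.
Codon 6: TCT (Ser) → TCC (Ser) — synonymous.
Codon 7: AGT (Ser) → AGA (Arg) — missense.
Synonymous: 2 of 6.

2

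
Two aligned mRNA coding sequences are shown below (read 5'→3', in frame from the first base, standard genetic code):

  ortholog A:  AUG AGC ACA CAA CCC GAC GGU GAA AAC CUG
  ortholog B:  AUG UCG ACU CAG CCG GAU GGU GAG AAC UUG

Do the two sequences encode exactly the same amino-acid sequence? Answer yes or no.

yes

Codon 1: AUG Met / AUG Met — identical.
Codon 2: AGC Ser / UCG Ser — synonymous.
Codon 3: ACA Thr / ACU Thr — synonymous.
Codon 4: CAA Gln / CAG Gln — synonymous.
Codon 5: CCC Pro / CCG Pro — synonymous.
Codon 6: GAC Asp / GAU Asp — synonymous.
Codon 7: GGU Gly / GGU Gly — identical.
Codon 8: GAA Glu / GAG Glu — synonymous.
Codon 9: AAC Asn / AAC Asn — identical.
Codon 10: CUG Leu / UUG Leu — synonymous.
Nonsynonymous differences: 0 → same protein.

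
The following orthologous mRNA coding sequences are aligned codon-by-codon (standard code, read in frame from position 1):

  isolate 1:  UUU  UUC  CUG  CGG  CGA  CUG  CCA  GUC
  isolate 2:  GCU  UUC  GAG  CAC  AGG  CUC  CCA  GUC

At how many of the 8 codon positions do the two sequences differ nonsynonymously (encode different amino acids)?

Codon 1: UUU Phe / GCU Ala — nonsynonymous.
Codon 2: UUC Phe / UUC Phe — identical.
Codon 3: CUG Leu / GAG Glu — nonsynonymous.
Codon 4: CGG Arg / CAC His — nonsynonymous.
Codon 5: CGA Arg / AGG Arg — synonymous.
Codon 6: CUG Leu / CUC Leu — synonymous.
Codon 7: CCA Pro / CCA Pro — identical.
Codon 8: GUC Val / GUC Val — identical.
Nonsynonymous differences: 3.

3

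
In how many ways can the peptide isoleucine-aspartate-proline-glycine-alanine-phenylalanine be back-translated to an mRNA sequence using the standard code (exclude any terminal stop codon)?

Ile: 3 codons.
Asp: 2 codons.
Pro: 4 codons.
Gly: 4 codons.
Ala: 4 codons.
Phe: 2 codons.
3 × 2 × 4 × 4 × 4 × 2 = 768.

768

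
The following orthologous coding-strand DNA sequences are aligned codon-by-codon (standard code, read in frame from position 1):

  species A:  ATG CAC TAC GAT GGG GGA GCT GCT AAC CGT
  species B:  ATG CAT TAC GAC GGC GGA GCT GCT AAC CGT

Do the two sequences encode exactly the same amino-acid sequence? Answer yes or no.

Codon 1: ATG Met / ATG Met — identical.
Codon 2: CAC His / CAT His — synonymous.
Codon 3: TAC Tyr / TAC Tyr — identical.
Codon 4: GAT Asp / GAC Asp — synonymous.
Codon 5: GGG Gly / GGC Gly — synonymous.
Codon 6: GGA Gly / GGA Gly — identical.
Codon 7: GCT Ala / GCT Ala — identical.
Codon 8: GCT Ala / GCT Ala — identical.
Codon 9: AAC Asn / AAC Asn — identical.
Codon 10: CGT Arg / CGT Arg — identical.
Nonsynonymous differences: 0 → same protein.

yes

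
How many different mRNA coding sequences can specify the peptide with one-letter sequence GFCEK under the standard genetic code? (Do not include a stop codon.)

64

Gly: 4 codons.
Phe: 2 codons.
Cys: 2 codons.
Glu: 2 codons.
Lys: 2 codons.
4 × 2 × 2 × 2 × 2 = 64.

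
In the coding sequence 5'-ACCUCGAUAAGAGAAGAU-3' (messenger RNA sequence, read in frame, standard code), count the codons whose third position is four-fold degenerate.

Codon 1 ACC (Thr): third position 4-fold.
Codon 2 UCG (Ser): third position 4-fold.
Codon 3 AUA (Ile): third position 3-fold.
Codon 4 AGA (Arg): third position 2-fold.
Codon 5 GAA (Glu): third position 2-fold.
Codon 6 GAU (Asp): third position 2-fold.
Four-fold degenerate third positions: 2.

2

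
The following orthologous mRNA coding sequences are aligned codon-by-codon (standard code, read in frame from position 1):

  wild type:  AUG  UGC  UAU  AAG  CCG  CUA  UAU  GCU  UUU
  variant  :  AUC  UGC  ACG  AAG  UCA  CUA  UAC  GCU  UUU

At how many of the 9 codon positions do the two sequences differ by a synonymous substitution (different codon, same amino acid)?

1

Codon 1: AUG Met / AUC Ile — nonsynonymous.
Codon 2: UGC Cys / UGC Cys — identical.
Codon 3: UAU Tyr / ACG Thr — nonsynonymous.
Codon 4: AAG Lys / AAG Lys — identical.
Codon 5: CCG Pro / UCA Ser — nonsynonymous.
Codon 6: CUA Leu / CUA Leu — identical.
Codon 7: UAU Tyr / UAC Tyr — synonymous.
Codon 8: GCU Ala / GCU Ala — identical.
Codon 9: UUU Phe / UUU Phe — identical.
Synonymous differences: 1.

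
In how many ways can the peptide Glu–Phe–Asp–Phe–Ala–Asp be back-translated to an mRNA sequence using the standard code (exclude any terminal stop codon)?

128

Glu: 2 codons.
Phe: 2 codons.
Asp: 2 codons.
Phe: 2 codons.
Ala: 4 codons.
Asp: 2 codons.
2 × 2 × 2 × 2 × 4 × 2 = 128.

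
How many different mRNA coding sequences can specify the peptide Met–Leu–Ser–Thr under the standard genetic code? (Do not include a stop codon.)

Met: 1 codon.
Leu: 6 codons.
Ser: 6 codons.
Thr: 4 codons.
1 × 6 × 6 × 4 = 144.

144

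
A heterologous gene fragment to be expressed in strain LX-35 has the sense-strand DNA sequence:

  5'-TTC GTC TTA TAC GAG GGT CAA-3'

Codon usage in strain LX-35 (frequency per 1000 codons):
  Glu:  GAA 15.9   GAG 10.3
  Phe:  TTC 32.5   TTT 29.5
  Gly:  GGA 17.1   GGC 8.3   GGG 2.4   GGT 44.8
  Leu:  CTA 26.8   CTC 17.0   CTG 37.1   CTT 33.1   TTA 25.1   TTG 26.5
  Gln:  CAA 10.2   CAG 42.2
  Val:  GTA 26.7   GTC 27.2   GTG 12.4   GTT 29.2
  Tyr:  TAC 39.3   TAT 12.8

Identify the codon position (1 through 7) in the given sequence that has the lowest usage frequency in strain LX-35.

7

Codon 1 TTC (Phe): 32.5 per 1000.
Codon 2 GTC (Val): 27.2 per 1000.
Codon 3 TTA (Leu): 25.1 per 1000.
Codon 4 TAC (Tyr): 39.3 per 1000.
Codon 5 GAG (Glu): 10.3 per 1000.
Codon 6 GGT (Gly): 44.8 per 1000.
Codon 7 CAA (Gln): 10.2 per 1000.
Lowest frequency is 10.2 at codon 7.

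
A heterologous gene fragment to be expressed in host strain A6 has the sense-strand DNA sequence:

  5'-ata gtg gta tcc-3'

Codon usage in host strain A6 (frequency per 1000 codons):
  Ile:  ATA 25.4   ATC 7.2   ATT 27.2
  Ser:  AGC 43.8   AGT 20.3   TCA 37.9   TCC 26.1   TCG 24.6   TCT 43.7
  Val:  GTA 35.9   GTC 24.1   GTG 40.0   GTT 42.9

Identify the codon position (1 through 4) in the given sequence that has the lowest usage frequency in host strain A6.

Codon 1 ATA (Ile): 25.4 per 1000.
Codon 2 GTG (Val): 40.0 per 1000.
Codon 3 GTA (Val): 35.9 per 1000.
Codon 4 TCC (Ser): 26.1 per 1000.
Lowest frequency is 25.4 at codon 1.

1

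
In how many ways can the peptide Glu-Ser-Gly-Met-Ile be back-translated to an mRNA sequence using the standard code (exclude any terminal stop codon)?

Glu: 2 codons.
Ser: 6 codons.
Gly: 4 codons.
Met: 1 codon.
Ile: 3 codons.
2 × 6 × 4 × 1 × 3 = 144.

144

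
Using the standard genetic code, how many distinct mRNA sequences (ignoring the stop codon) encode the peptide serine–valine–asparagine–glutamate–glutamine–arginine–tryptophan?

1152

Ser: 6 codons.
Val: 4 codons.
Asn: 2 codons.
Glu: 2 codons.
Gln: 2 codons.
Arg: 6 codons.
Trp: 1 codon.
6 × 4 × 2 × 2 × 2 × 6 × 1 = 1152.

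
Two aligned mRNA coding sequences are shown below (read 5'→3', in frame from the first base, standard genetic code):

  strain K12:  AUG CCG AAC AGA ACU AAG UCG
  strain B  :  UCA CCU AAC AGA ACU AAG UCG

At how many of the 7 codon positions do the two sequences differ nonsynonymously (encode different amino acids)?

1

Codon 1: AUG Met / UCA Ser — nonsynonymous.
Codon 2: CCG Pro / CCU Pro — synonymous.
Codon 3: AAC Asn / AAC Asn — identical.
Codon 4: AGA Arg / AGA Arg — identical.
Codon 5: ACU Thr / ACU Thr — identical.
Codon 6: AAG Lys / AAG Lys — identical.
Codon 7: UCG Ser / UCG Ser — identical.
Nonsynonymous differences: 1.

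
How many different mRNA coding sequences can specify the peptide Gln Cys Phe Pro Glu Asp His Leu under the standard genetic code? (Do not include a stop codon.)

Gln: 2 codons.
Cys: 2 codons.
Phe: 2 codons.
Pro: 4 codons.
Glu: 2 codons.
Asp: 2 codons.
His: 2 codons.
Leu: 6 codons.
2 × 2 × 2 × 4 × 2 × 2 × 2 × 6 = 1536.

1536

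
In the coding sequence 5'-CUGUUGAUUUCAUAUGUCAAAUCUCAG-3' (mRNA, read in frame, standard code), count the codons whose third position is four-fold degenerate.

4

Codon 1 CUG (Leu): third position 4-fold.
Codon 2 UUG (Leu): third position 2-fold.
Codon 3 AUU (Ile): third position 3-fold.
Codon 4 UCA (Ser): third position 4-fold.
Codon 5 UAU (Tyr): third position 2-fold.
Codon 6 GUC (Val): third position 4-fold.
Codon 7 AAA (Lys): third position 2-fold.
Codon 8 UCU (Ser): third position 4-fold.
Codon 9 CAG (Gln): third position 2-fold.
Four-fold degenerate third positions: 4.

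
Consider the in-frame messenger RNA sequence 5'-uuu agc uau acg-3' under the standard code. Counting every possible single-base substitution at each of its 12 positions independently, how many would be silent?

6

Codon 1 (UUU, Phe): 1 synonymous substitution.
Codon 2 (AGC, Ser): 1 synonymous substitution.
Codon 3 (UAU, Tyr): 1 synonymous substitution.
Codon 4 (ACG, Thr): 3 synonymous substitutions.
Total: 1 + 1 + 1 + 3 = 6.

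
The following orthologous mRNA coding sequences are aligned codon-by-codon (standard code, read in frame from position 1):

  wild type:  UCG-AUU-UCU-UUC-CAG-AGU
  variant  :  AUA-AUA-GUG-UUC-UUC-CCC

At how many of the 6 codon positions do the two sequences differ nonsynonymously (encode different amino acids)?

Codon 1: UCG Ser / AUA Ile — nonsynonymous.
Codon 2: AUU Ile / AUA Ile — synonymous.
Codon 3: UCU Ser / GUG Val — nonsynonymous.
Codon 4: UUC Phe / UUC Phe — identical.
Codon 5: CAG Gln / UUC Phe — nonsynonymous.
Codon 6: AGU Ser / CCC Pro — nonsynonymous.
Nonsynonymous differences: 4.

4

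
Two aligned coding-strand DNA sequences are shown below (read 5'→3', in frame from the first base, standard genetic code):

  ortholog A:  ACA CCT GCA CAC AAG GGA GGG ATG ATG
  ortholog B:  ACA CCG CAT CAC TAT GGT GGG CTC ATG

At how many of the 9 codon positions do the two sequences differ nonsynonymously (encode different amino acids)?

Codon 1: ACA Thr / ACA Thr — identical.
Codon 2: CCT Pro / CCG Pro — synonymous.
Codon 3: GCA Ala / CAT His — nonsynonymous.
Codon 4: CAC His / CAC His — identical.
Codon 5: AAG Lys / TAT Tyr — nonsynonymous.
Codon 6: GGA Gly / GGT Gly — synonymous.
Codon 7: GGG Gly / GGG Gly — identical.
Codon 8: ATG Met / CTC Leu — nonsynonymous.
Codon 9: ATG Met / ATG Met — identical.
Nonsynonymous differences: 3.

3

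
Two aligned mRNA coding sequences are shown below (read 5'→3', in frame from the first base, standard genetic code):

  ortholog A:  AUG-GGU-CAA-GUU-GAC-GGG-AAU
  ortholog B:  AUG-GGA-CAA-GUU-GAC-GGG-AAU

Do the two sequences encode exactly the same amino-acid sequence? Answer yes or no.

Codon 1: AUG Met / AUG Met — identical.
Codon 2: GGU Gly / GGA Gly — synonymous.
Codon 3: CAA Gln / CAA Gln — identical.
Codon 4: GUU Val / GUU Val — identical.
Codon 5: GAC Asp / GAC Asp — identical.
Codon 6: GGG Gly / GGG Gly — identical.
Codon 7: AAU Asn / AAU Asn — identical.
Nonsynonymous differences: 0 → same protein.

yes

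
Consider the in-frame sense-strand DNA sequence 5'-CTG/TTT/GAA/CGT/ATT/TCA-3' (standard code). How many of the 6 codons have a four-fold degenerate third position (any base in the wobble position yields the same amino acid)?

Codon 1 CTG (Leu): third position 4-fold.
Codon 2 TTT (Phe): third position 2-fold.
Codon 3 GAA (Glu): third position 2-fold.
Codon 4 CGT (Arg): third position 4-fold.
Codon 5 ATT (Ile): third position 3-fold.
Codon 6 TCA (Ser): third position 4-fold.
Four-fold degenerate third positions: 3.

3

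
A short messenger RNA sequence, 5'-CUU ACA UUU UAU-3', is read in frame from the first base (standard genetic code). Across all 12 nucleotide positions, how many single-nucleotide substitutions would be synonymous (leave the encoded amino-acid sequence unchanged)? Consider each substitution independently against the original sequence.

Codon 1 (CUU, Leu): 3 synonymous substitutions.
Codon 2 (ACA, Thr): 3 synonymous substitutions.
Codon 3 (UUU, Phe): 1 synonymous substitution.
Codon 4 (UAU, Tyr): 1 synonymous substitution.
Total: 3 + 3 + 1 + 1 = 8.

8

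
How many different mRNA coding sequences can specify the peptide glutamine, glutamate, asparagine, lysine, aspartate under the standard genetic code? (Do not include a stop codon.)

Gln: 2 codons.
Glu: 2 codons.
Asn: 2 codons.
Lys: 2 codons.
Asp: 2 codons.
2 × 2 × 2 × 2 × 2 = 32.

32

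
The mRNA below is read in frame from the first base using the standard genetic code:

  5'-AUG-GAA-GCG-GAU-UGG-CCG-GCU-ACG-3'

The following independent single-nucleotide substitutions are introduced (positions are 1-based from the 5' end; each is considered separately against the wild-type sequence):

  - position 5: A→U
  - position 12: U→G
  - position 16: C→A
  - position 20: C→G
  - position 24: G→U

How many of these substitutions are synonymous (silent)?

1

Codon 2: GAA (Glu) → GUA (Val) — missense.
Codon 4: GAU (Asp) → GAG (Glu) — missense.
Codon 6: CCG (Pro) → ACG (Thr) — missense.
Codon 7: GCU (Ala) → GGU (Gly) — missense.
Codon 8: ACG (Thr) → ACU (Thr) — synonymous.
Synonymous: 1 of 5.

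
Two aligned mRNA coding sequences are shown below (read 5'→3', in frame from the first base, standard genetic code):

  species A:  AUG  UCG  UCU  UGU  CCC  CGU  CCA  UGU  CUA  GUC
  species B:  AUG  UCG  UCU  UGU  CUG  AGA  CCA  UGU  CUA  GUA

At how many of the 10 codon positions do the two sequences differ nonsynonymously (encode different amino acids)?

1

Codon 1: AUG Met / AUG Met — identical.
Codon 2: UCG Ser / UCG Ser — identical.
Codon 3: UCU Ser / UCU Ser — identical.
Codon 4: UGU Cys / UGU Cys — identical.
Codon 5: CCC Pro / CUG Leu — nonsynonymous.
Codon 6: CGU Arg / AGA Arg — synonymous.
Codon 7: CCA Pro / CCA Pro — identical.
Codon 8: UGU Cys / UGU Cys — identical.
Codon 9: CUA Leu / CUA Leu — identical.
Codon 10: GUC Val / GUA Val — synonymous.
Nonsynonymous differences: 1.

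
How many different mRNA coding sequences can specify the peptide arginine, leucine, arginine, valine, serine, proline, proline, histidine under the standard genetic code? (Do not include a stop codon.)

Arg: 6 codons.
Leu: 6 codons.
Arg: 6 codons.
Val: 4 codons.
Ser: 6 codons.
Pro: 4 codons.
Pro: 4 codons.
His: 2 codons.
6 × 6 × 6 × 4 × 6 × 4 × 4 × 2 = 165888.

165888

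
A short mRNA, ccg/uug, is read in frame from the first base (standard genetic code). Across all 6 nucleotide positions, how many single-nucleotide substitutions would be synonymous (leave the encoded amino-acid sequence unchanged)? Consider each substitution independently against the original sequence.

Codon 1 (CCG, Pro): 3 synonymous substitutions.
Codon 2 (UUG, Leu): 2 synonymous substitutions.
Total: 3 + 2 = 5.

5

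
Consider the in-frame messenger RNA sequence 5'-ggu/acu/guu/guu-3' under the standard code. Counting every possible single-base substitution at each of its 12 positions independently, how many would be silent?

Codon 1 (GGU, Gly): 3 synonymous substitutions.
Codon 2 (ACU, Thr): 3 synonymous substitutions.
Codon 3 (GUU, Val): 3 synonymous substitutions.
Codon 4 (GUU, Val): 3 synonymous substitutions.
Total: 3 + 3 + 3 + 3 = 12.

12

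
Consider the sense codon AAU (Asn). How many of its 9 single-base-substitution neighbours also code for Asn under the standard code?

Position 1: none → 0 synonymous.
Position 2: none → 0 synonymous.
Position 3: AAC → 1 synonymous.
Total: 0 + 0 + 1 = 1.

1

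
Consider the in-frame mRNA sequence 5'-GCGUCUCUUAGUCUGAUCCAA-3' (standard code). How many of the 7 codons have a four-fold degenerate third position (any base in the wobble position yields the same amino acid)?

Codon 1 GCG (Ala): third position 4-fold.
Codon 2 UCU (Ser): third position 4-fold.
Codon 3 CUU (Leu): third position 4-fold.
Codon 4 AGU (Ser): third position 2-fold.
Codon 5 CUG (Leu): third position 4-fold.
Codon 6 AUC (Ile): third position 3-fold.
Codon 7 CAA (Gln): third position 2-fold.
Four-fold degenerate third positions: 4.

4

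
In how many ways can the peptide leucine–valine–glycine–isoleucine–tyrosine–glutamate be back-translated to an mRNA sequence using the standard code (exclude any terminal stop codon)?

Leu: 6 codons.
Val: 4 codons.
Gly: 4 codons.
Ile: 3 codons.
Tyr: 2 codons.
Glu: 2 codons.
6 × 4 × 4 × 3 × 2 × 2 = 1152.

1152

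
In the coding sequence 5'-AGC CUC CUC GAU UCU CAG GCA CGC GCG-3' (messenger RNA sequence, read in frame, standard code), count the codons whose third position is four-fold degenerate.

6

Codon 1 AGC (Ser): third position 2-fold.
Codon 2 CUC (Leu): third position 4-fold.
Codon 3 CUC (Leu): third position 4-fold.
Codon 4 GAU (Asp): third position 2-fold.
Codon 5 UCU (Ser): third position 4-fold.
Codon 6 CAG (Gln): third position 2-fold.
Codon 7 GCA (Ala): third position 4-fold.
Codon 8 CGC (Arg): third position 4-fold.
Codon 9 GCG (Ala): third position 4-fold.
Four-fold degenerate third positions: 6.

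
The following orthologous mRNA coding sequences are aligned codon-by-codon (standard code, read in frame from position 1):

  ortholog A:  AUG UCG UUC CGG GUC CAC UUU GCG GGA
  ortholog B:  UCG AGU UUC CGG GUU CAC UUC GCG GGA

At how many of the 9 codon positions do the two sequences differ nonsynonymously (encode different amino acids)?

1

Codon 1: AUG Met / UCG Ser — nonsynonymous.
Codon 2: UCG Ser / AGU Ser — synonymous.
Codon 3: UUC Phe / UUC Phe — identical.
Codon 4: CGG Arg / CGG Arg — identical.
Codon 5: GUC Val / GUU Val — synonymous.
Codon 6: CAC His / CAC His — identical.
Codon 7: UUU Phe / UUC Phe — synonymous.
Codon 8: GCG Ala / GCG Ala — identical.
Codon 9: GGA Gly / GGA Gly — identical.
Nonsynonymous differences: 1.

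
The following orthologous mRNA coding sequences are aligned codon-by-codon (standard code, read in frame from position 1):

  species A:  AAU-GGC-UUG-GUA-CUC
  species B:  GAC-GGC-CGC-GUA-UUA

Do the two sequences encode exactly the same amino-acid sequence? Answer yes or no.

no

Codon 1: AAU Asn / GAC Asp — nonsynonymous.
Codon 2: GGC Gly / GGC Gly — identical.
Codon 3: UUG Leu / CGC Arg — nonsynonymous.
Codon 4: GUA Val / GUA Val — identical.
Codon 5: CUC Leu / UUA Leu — synonymous.
Nonsynonymous differences: 2 → different protein.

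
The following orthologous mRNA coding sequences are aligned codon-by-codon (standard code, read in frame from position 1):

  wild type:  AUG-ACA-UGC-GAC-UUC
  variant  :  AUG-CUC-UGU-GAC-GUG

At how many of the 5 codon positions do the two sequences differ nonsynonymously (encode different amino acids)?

Codon 1: AUG Met / AUG Met — identical.
Codon 2: ACA Thr / CUC Leu — nonsynonymous.
Codon 3: UGC Cys / UGU Cys — synonymous.
Codon 4: GAC Asp / GAC Asp — identical.
Codon 5: UUC Phe / GUG Val — nonsynonymous.
Nonsynonymous differences: 2.

2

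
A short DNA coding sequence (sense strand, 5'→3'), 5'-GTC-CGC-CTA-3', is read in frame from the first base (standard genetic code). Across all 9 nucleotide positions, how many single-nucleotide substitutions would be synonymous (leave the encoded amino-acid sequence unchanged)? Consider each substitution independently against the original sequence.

Codon 1 (GTC, Val): 3 synonymous substitutions.
Codon 2 (CGC, Arg): 3 synonymous substitutions.
Codon 3 (CTA, Leu): 4 synonymous substitutions.
Total: 3 + 3 + 4 = 10.

10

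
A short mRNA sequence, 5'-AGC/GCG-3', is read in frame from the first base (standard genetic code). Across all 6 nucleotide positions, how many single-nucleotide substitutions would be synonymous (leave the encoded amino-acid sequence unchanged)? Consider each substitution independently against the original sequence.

4

Codon 1 (AGC, Ser): 1 synonymous substitution.
Codon 2 (GCG, Ala): 3 synonymous substitutions.
Total: 1 + 3 = 4.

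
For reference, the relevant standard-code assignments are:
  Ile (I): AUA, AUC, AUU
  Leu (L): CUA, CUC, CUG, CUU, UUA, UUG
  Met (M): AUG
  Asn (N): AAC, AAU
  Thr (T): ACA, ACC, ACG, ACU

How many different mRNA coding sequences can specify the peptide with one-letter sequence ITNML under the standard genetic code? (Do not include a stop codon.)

144

Ile: 3 codons.
Thr: 4 codons.
Asn: 2 codons.
Met: 1 codon.
Leu: 6 codons.
3 × 4 × 2 × 1 × 6 = 144.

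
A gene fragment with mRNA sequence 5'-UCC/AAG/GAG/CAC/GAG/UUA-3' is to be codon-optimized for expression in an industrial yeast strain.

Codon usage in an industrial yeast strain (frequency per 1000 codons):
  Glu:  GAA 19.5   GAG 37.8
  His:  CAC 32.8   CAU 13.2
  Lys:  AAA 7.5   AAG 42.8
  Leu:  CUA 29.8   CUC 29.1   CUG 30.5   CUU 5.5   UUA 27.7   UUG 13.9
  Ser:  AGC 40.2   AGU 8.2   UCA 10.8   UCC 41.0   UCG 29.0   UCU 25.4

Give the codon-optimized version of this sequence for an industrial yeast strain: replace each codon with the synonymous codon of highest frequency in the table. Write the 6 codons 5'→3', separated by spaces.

UCC AAG GAG CAC GAG CUG

Codon 1 (Ser): best is UCC at 41.0.
Codon 2 (Lys): best is AAG at 42.8.
Codon 3 (Glu): best is GAG at 37.8.
Codon 4 (His): best is CAC at 32.8.
Codon 5 (Glu): best is GAG at 37.8.
Codon 6 (Leu): best is CUG at 30.5.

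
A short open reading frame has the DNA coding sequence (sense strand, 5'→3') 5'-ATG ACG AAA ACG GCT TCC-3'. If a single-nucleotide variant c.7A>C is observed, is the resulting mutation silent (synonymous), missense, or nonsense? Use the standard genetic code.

missense

Position 7 falls in codon 3: AAA → Lys.
After the substitution the codon is CAA → Gln.
Lys ≠ Gln, so this is a missense mutation.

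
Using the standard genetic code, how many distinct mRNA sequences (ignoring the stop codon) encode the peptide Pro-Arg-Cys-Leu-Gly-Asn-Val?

Pro: 4 codons.
Arg: 6 codons.
Cys: 2 codons.
Leu: 6 codons.
Gly: 4 codons.
Asn: 2 codons.
Val: 4 codons.
4 × 6 × 2 × 6 × 4 × 2 × 4 = 9216.

9216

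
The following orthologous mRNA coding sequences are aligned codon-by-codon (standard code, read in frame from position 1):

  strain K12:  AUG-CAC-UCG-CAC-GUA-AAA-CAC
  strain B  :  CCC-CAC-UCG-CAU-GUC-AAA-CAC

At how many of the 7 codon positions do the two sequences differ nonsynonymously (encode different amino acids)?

Codon 1: AUG Met / CCC Pro — nonsynonymous.
Codon 2: CAC His / CAC His — identical.
Codon 3: UCG Ser / UCG Ser — identical.
Codon 4: CAC His / CAU His — synonymous.
Codon 5: GUA Val / GUC Val — synonymous.
Codon 6: AAA Lys / AAA Lys — identical.
Codon 7: CAC His / CAC His — identical.
Nonsynonymous differences: 1.

1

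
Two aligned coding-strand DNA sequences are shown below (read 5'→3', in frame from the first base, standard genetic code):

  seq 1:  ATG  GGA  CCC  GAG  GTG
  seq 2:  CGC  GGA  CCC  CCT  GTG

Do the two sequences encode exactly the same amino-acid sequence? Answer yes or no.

no

Codon 1: ATG Met / CGC Arg — nonsynonymous.
Codon 2: GGA Gly / GGA Gly — identical.
Codon 3: CCC Pro / CCC Pro — identical.
Codon 4: GAG Glu / CCT Pro — nonsynonymous.
Codon 5: GTG Val / GTG Val — identical.
Nonsynonymous differences: 2 → different protein.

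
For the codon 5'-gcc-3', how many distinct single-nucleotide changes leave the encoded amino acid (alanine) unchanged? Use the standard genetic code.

Position 1: none → 0 synonymous.
Position 2: none → 0 synonymous.
Position 3: GCT, GCA, GCG → 3 synonymous.
Total: 0 + 0 + 3 = 3.

3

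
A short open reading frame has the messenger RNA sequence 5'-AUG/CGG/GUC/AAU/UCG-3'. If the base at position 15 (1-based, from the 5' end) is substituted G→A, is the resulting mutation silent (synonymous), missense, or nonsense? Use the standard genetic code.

Position 15 falls in codon 5: UCG → Ser.
After the substitution the codon is UCA → Ser.
Both encode Ser, so the change is synonymous.

silent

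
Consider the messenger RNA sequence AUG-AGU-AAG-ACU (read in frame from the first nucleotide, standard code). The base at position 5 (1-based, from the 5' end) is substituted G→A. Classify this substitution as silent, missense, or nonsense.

missense

Position 5 falls in codon 2: AGU → Ser.
After the substitution the codon is AAU → Asn.
Ser ≠ Asn, so this is a missense mutation.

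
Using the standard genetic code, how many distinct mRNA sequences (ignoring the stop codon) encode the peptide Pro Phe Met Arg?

Pro: 4 codons.
Phe: 2 codons.
Met: 1 codon.
Arg: 6 codons.
4 × 2 × 1 × 6 = 48.

48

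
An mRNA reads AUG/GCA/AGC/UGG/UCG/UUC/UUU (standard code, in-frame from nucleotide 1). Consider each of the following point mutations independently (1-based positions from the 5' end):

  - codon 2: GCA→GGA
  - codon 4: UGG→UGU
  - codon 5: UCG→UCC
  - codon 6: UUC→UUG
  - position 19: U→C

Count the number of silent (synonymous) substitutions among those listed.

Codon 2: GCA (Ala) → GGA (Gly) — missense.
Codon 4: UGG (Trp) → UGU (Cys) — missense.
Codon 5: UCG (Ser) → UCC (Ser) — synonymous.
Codon 6: UUC (Phe) → UUG (Leu) — missense.
Codon 7: UUU (Phe) → CUU (Leu) — missense.
Synonymous: 1 of 5.

1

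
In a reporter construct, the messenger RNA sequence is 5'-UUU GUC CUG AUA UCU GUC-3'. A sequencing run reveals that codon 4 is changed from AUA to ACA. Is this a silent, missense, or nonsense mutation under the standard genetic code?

Position 11 falls in codon 4: AUA → Ile.
After the substitution the codon is ACA → Thr.
Ile ≠ Thr, so this is a missense mutation.

missense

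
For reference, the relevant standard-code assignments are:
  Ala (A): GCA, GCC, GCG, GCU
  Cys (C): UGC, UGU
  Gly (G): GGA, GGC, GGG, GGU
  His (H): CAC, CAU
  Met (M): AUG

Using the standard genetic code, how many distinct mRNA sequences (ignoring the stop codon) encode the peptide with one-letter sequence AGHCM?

Ala: 4 codons.
Gly: 4 codons.
His: 2 codons.
Cys: 2 codons.
Met: 1 codon.
4 × 4 × 2 × 2 × 1 = 64.

64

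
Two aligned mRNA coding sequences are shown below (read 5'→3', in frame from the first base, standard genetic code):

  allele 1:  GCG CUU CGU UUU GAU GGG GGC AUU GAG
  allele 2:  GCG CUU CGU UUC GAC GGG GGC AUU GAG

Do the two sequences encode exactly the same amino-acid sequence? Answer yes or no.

yes

Codon 1: GCG Ala / GCG Ala — identical.
Codon 2: CUU Leu / CUU Leu — identical.
Codon 3: CGU Arg / CGU Arg — identical.
Codon 4: UUU Phe / UUC Phe — synonymous.
Codon 5: GAU Asp / GAC Asp — synonymous.
Codon 6: GGG Gly / GGG Gly — identical.
Codon 7: GGC Gly / GGC Gly — identical.
Codon 8: AUU Ile / AUU Ile — identical.
Codon 9: GAG Glu / GAG Glu — identical.
Nonsynonymous differences: 0 → same protein.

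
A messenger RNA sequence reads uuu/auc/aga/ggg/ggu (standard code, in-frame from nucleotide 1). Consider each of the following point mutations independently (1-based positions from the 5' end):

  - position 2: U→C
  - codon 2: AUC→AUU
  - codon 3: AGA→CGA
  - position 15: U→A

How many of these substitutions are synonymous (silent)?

Codon 1: UUU (Phe) → UCU (Ser) — missense.
Codon 2: AUC (Ile) → AUU (Ile) — synonymous.
Codon 3: AGA (Arg) → CGA (Arg) — synonymous.
Codon 5: GGU (Gly) → GGA (Gly) — synonymous.
Synonymous: 3 of 4.

3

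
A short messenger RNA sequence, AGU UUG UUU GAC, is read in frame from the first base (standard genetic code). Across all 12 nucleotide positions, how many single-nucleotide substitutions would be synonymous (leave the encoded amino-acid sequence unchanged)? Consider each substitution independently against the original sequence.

Codon 1 (AGU, Ser): 1 synonymous substitution.
Codon 2 (UUG, Leu): 2 synonymous substitutions.
Codon 3 (UUU, Phe): 1 synonymous substitution.
Codon 4 (GAC, Asp): 1 synonymous substitution.
Total: 1 + 2 + 1 + 1 = 5.

5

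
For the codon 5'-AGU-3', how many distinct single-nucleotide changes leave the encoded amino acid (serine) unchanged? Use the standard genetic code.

Position 1: none → 0 synonymous.
Position 2: none → 0 synonymous.
Position 3: AGC → 1 synonymous.
Total: 0 + 0 + 1 = 1.

1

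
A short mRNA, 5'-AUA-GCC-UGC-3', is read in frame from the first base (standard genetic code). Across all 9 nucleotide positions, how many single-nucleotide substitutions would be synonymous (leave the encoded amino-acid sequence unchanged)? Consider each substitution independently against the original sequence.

6

Codon 1 (AUA, Ile): 2 synonymous substitutions.
Codon 2 (GCC, Ala): 3 synonymous substitutions.
Codon 3 (UGC, Cys): 1 synonymous substitution.
Total: 2 + 3 + 1 = 6.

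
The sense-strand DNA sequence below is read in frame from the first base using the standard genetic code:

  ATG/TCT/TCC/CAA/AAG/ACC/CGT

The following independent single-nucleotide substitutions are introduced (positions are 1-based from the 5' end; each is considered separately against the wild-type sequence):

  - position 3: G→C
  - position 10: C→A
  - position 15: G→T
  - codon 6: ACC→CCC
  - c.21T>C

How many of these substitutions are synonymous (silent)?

1

Codon 1: ATG (Met) → ATC (Ile) — missense.
Codon 4: CAA (Gln) → AAA (Lys) — missense.
Codon 5: AAG (Lys) → AAT (Asn) — missense.
Codon 6: ACC (Thr) → CCC (Pro) — missense.
Codon 7: CGT (Arg) → CGC (Arg) — synonymous.
Synonymous: 1 of 5.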